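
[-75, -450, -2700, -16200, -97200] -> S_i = -75*6^i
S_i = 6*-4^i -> [6, -24, 96, -384, 1536]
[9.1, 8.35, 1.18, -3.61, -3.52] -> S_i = Random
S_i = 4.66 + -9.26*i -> [4.66, -4.6, -13.86, -23.12, -32.38]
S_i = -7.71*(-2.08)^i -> [-7.71, 16.04, -33.36, 69.38, -144.31]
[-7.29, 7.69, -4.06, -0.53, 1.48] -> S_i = Random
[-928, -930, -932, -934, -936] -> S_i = -928 + -2*i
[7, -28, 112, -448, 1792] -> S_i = 7*-4^i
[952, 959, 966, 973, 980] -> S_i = 952 + 7*i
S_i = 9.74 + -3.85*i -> [9.74, 5.89, 2.04, -1.81, -5.66]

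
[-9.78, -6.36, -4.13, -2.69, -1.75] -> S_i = -9.78*0.65^i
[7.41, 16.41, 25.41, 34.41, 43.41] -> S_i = 7.41 + 9.00*i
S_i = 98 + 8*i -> [98, 106, 114, 122, 130]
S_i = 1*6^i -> [1, 6, 36, 216, 1296]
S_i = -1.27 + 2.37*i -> [-1.27, 1.1, 3.47, 5.84, 8.21]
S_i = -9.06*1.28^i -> [-9.06, -11.6, -14.84, -19.0, -24.32]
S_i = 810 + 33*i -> [810, 843, 876, 909, 942]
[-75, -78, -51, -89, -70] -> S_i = Random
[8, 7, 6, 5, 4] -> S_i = 8 + -1*i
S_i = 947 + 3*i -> [947, 950, 953, 956, 959]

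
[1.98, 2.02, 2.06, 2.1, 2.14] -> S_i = 1.98*1.02^i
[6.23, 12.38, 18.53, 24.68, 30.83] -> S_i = 6.23 + 6.15*i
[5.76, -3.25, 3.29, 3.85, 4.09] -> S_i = Random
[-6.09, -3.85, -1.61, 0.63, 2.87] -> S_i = -6.09 + 2.24*i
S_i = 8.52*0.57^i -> [8.52, 4.86, 2.77, 1.58, 0.9]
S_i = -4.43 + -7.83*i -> [-4.43, -12.26, -20.09, -27.92, -35.75]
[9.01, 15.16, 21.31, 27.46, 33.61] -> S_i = 9.01 + 6.15*i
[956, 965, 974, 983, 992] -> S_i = 956 + 9*i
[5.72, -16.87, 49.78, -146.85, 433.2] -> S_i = 5.72*(-2.95)^i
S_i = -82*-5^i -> [-82, 410, -2050, 10250, -51250]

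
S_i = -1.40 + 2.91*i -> [-1.4, 1.51, 4.42, 7.33, 10.24]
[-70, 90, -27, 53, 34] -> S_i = Random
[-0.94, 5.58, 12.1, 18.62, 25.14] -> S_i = -0.94 + 6.52*i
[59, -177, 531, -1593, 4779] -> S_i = 59*-3^i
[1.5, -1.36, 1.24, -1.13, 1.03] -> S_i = 1.50*(-0.91)^i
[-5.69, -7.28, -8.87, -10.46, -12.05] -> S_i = -5.69 + -1.59*i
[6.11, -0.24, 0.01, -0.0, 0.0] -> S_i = 6.11*(-0.04)^i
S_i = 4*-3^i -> [4, -12, 36, -108, 324]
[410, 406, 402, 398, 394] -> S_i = 410 + -4*i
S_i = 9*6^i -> [9, 54, 324, 1944, 11664]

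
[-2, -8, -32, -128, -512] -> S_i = -2*4^i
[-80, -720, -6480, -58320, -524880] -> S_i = -80*9^i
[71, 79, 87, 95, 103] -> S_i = 71 + 8*i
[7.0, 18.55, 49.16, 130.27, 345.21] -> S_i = 7.00*2.65^i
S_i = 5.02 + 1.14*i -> [5.02, 6.16, 7.3, 8.44, 9.58]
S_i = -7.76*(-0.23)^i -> [-7.76, 1.78, -0.41, 0.09, -0.02]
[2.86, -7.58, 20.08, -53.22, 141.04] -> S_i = 2.86*(-2.65)^i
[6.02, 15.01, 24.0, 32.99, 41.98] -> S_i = 6.02 + 8.99*i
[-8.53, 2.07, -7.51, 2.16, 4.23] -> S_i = Random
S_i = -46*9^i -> [-46, -414, -3726, -33534, -301806]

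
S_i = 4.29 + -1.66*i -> [4.29, 2.63, 0.97, -0.69, -2.35]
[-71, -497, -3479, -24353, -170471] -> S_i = -71*7^i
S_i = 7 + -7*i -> [7, 0, -7, -14, -21]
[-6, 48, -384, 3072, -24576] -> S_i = -6*-8^i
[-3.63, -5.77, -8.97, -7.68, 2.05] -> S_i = Random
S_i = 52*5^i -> [52, 260, 1300, 6500, 32500]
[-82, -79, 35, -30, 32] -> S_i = Random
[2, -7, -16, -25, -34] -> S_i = 2 + -9*i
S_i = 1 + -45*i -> [1, -44, -89, -134, -179]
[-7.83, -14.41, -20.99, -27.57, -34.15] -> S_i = -7.83 + -6.58*i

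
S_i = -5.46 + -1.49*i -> [-5.46, -6.95, -8.44, -9.93, -11.42]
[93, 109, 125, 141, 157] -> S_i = 93 + 16*i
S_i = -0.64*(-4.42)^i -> [-0.64, 2.83, -12.5, 55.26, -244.27]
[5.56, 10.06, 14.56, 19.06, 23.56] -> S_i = 5.56 + 4.50*i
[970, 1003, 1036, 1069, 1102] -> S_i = 970 + 33*i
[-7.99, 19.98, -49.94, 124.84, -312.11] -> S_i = -7.99*(-2.50)^i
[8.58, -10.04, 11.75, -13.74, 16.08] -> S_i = 8.58*(-1.17)^i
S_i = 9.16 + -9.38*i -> [9.16, -0.22, -9.6, -18.98, -28.36]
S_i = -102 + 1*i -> [-102, -101, -100, -99, -98]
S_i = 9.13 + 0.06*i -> [9.13, 9.19, 9.25, 9.31, 9.37]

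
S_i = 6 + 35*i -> [6, 41, 76, 111, 146]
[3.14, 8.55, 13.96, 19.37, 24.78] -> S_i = 3.14 + 5.41*i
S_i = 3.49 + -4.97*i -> [3.49, -1.48, -6.45, -11.42, -16.39]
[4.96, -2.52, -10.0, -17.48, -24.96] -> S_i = 4.96 + -7.48*i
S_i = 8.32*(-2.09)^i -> [8.32, -17.39, 36.34, -75.96, 158.75]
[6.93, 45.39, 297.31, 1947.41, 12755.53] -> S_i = 6.93*6.55^i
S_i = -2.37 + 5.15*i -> [-2.37, 2.78, 7.93, 13.08, 18.23]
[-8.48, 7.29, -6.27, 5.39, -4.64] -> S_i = -8.48*(-0.86)^i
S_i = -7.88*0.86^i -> [-7.88, -6.78, -5.83, -5.01, -4.31]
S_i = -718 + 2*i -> [-718, -716, -714, -712, -710]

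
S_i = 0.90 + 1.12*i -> [0.9, 2.02, 3.14, 4.26, 5.38]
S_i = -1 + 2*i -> [-1, 1, 3, 5, 7]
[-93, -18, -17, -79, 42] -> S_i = Random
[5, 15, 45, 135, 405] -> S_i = 5*3^i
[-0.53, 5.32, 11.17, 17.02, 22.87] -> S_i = -0.53 + 5.85*i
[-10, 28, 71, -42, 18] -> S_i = Random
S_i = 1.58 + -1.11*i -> [1.58, 0.47, -0.64, -1.75, -2.86]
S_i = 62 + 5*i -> [62, 67, 72, 77, 82]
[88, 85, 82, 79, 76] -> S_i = 88 + -3*i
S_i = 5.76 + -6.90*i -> [5.76, -1.14, -8.04, -14.94, -21.84]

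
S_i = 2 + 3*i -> [2, 5, 8, 11, 14]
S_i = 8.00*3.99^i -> [8.0, 31.92, 127.36, 508.17, 2027.6]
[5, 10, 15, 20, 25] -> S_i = 5 + 5*i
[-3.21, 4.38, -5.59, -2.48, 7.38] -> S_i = Random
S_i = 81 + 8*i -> [81, 89, 97, 105, 113]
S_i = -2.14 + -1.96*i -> [-2.14, -4.1, -6.06, -8.02, -9.98]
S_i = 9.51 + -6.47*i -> [9.51, 3.04, -3.43, -9.9, -16.37]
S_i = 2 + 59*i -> [2, 61, 120, 179, 238]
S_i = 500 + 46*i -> [500, 546, 592, 638, 684]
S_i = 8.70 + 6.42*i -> [8.7, 15.12, 21.54, 27.96, 34.38]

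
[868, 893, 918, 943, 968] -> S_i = 868 + 25*i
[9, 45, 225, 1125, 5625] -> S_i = 9*5^i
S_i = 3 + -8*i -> [3, -5, -13, -21, -29]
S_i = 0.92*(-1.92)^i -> [0.92, -1.77, 3.39, -6.51, 12.5]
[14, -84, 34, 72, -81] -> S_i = Random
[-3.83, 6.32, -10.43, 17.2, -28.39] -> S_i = -3.83*(-1.65)^i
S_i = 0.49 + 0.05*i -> [0.49, 0.54, 0.59, 0.64, 0.69]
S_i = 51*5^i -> [51, 255, 1275, 6375, 31875]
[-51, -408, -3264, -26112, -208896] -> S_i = -51*8^i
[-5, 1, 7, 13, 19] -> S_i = -5 + 6*i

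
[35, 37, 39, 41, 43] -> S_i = 35 + 2*i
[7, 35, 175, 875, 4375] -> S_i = 7*5^i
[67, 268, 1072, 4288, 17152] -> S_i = 67*4^i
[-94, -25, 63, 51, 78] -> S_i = Random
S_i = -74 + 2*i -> [-74, -72, -70, -68, -66]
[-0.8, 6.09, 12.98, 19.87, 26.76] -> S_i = -0.80 + 6.89*i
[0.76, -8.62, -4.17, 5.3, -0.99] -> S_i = Random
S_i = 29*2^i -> [29, 58, 116, 232, 464]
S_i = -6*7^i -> [-6, -42, -294, -2058, -14406]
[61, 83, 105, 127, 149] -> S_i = 61 + 22*i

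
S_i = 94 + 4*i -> [94, 98, 102, 106, 110]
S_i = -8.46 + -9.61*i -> [-8.46, -18.07, -27.68, -37.29, -46.9]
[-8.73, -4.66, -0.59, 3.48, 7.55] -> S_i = -8.73 + 4.07*i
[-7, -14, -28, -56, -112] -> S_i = -7*2^i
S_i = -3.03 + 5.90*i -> [-3.03, 2.87, 8.77, 14.67, 20.57]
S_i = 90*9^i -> [90, 810, 7290, 65610, 590490]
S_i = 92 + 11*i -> [92, 103, 114, 125, 136]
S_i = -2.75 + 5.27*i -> [-2.75, 2.52, 7.79, 13.06, 18.33]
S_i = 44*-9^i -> [44, -396, 3564, -32076, 288684]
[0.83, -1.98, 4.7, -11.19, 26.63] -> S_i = 0.83*(-2.38)^i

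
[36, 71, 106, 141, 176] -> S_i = 36 + 35*i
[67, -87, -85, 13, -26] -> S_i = Random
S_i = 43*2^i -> [43, 86, 172, 344, 688]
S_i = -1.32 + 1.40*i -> [-1.32, 0.08, 1.48, 2.88, 4.28]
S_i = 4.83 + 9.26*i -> [4.83, 14.09, 23.35, 32.61, 41.87]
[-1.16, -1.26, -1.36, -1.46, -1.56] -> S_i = -1.16 + -0.10*i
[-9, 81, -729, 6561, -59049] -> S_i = -9*-9^i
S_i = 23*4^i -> [23, 92, 368, 1472, 5888]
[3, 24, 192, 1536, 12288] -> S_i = 3*8^i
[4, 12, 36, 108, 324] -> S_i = 4*3^i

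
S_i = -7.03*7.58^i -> [-7.03, -53.29, -403.92, -3061.7, -23207.7]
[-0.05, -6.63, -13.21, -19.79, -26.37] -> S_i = -0.05 + -6.58*i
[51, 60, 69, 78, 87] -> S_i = 51 + 9*i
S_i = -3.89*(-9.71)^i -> [-3.89, 37.77, -366.77, 3561.29, -34580.12]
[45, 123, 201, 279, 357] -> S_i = 45 + 78*i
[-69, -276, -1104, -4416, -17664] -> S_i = -69*4^i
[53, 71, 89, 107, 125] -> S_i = 53 + 18*i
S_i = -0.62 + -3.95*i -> [-0.62, -4.57, -8.52, -12.47, -16.42]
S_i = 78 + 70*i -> [78, 148, 218, 288, 358]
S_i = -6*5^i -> [-6, -30, -150, -750, -3750]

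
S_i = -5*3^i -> [-5, -15, -45, -135, -405]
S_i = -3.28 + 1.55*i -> [-3.28, -1.73, -0.18, 1.37, 2.92]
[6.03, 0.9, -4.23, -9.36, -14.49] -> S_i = 6.03 + -5.13*i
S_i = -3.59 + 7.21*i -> [-3.59, 3.62, 10.83, 18.04, 25.25]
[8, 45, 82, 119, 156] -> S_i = 8 + 37*i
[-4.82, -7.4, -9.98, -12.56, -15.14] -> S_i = -4.82 + -2.58*i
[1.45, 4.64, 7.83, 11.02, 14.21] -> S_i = 1.45 + 3.19*i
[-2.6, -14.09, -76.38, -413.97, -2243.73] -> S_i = -2.60*5.42^i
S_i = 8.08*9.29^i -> [8.08, 75.06, 697.34, 6478.26, 60183.05]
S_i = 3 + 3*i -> [3, 6, 9, 12, 15]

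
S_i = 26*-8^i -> [26, -208, 1664, -13312, 106496]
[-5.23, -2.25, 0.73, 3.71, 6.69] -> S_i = -5.23 + 2.98*i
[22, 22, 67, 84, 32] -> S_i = Random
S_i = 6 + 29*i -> [6, 35, 64, 93, 122]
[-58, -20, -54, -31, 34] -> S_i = Random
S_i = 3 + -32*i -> [3, -29, -61, -93, -125]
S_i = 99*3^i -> [99, 297, 891, 2673, 8019]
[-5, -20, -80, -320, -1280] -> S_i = -5*4^i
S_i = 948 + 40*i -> [948, 988, 1028, 1068, 1108]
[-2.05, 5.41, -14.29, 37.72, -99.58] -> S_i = -2.05*(-2.64)^i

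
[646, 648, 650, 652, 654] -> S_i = 646 + 2*i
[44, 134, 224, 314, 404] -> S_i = 44 + 90*i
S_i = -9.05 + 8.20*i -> [-9.05, -0.85, 7.35, 15.55, 23.75]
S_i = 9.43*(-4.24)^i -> [9.43, -39.98, 169.53, -718.8, 3047.72]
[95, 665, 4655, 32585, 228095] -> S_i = 95*7^i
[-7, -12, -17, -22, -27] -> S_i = -7 + -5*i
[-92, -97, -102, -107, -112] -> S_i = -92 + -5*i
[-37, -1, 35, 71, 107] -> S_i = -37 + 36*i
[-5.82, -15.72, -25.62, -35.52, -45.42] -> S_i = -5.82 + -9.90*i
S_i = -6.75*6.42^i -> [-6.75, -43.34, -278.21, -1786.11, -11466.84]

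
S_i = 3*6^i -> [3, 18, 108, 648, 3888]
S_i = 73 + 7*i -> [73, 80, 87, 94, 101]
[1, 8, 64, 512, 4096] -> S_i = 1*8^i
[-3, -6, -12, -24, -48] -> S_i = -3*2^i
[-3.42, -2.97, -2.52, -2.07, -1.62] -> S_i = -3.42 + 0.45*i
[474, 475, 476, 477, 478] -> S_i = 474 + 1*i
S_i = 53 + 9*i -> [53, 62, 71, 80, 89]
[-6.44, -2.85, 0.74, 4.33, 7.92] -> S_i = -6.44 + 3.59*i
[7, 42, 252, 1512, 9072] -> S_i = 7*6^i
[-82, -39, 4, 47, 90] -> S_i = -82 + 43*i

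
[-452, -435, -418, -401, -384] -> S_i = -452 + 17*i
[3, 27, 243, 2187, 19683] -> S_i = 3*9^i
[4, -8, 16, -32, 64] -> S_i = 4*-2^i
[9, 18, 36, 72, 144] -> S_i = 9*2^i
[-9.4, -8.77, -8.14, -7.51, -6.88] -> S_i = -9.40 + 0.63*i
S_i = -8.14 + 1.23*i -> [-8.14, -6.91, -5.68, -4.45, -3.22]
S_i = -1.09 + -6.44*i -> [-1.09, -7.53, -13.97, -20.41, -26.85]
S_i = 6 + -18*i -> [6, -12, -30, -48, -66]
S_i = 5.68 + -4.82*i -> [5.68, 0.86, -3.96, -8.78, -13.6]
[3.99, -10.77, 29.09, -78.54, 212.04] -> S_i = 3.99*(-2.70)^i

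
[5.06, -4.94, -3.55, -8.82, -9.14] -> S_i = Random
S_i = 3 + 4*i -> [3, 7, 11, 15, 19]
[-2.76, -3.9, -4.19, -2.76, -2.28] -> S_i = Random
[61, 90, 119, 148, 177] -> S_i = 61 + 29*i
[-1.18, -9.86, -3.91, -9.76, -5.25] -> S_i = Random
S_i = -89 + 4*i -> [-89, -85, -81, -77, -73]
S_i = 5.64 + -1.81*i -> [5.64, 3.83, 2.02, 0.21, -1.6]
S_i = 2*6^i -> [2, 12, 72, 432, 2592]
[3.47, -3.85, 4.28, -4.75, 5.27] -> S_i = 3.47*(-1.11)^i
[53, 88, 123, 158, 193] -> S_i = 53 + 35*i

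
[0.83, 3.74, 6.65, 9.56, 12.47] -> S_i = 0.83 + 2.91*i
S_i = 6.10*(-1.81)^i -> [6.1, -11.04, 19.98, -36.17, 65.47]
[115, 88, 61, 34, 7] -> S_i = 115 + -27*i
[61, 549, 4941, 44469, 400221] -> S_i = 61*9^i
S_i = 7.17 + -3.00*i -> [7.17, 4.17, 1.17, -1.83, -4.83]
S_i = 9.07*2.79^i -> [9.07, 25.31, 70.6, 196.98, 549.57]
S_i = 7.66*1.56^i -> [7.66, 11.95, 18.64, 29.08, 45.37]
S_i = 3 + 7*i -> [3, 10, 17, 24, 31]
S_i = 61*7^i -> [61, 427, 2989, 20923, 146461]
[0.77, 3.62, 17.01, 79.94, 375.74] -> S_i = 0.77*4.70^i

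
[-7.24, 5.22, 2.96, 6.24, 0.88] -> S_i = Random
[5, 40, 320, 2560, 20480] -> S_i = 5*8^i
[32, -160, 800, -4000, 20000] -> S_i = 32*-5^i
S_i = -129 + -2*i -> [-129, -131, -133, -135, -137]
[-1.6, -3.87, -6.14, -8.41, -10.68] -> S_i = -1.60 + -2.27*i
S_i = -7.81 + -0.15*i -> [-7.81, -7.96, -8.11, -8.26, -8.41]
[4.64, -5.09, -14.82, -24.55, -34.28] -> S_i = 4.64 + -9.73*i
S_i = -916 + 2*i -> [-916, -914, -912, -910, -908]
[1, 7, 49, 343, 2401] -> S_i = 1*7^i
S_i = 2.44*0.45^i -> [2.44, 1.1, 0.49, 0.22, 0.1]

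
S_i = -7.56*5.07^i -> [-7.56, -38.33, -194.33, -985.25, -4995.21]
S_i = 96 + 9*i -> [96, 105, 114, 123, 132]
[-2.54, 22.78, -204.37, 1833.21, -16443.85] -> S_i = -2.54*(-8.97)^i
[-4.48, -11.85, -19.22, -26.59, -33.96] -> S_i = -4.48 + -7.37*i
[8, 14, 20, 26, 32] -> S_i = 8 + 6*i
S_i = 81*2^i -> [81, 162, 324, 648, 1296]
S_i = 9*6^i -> [9, 54, 324, 1944, 11664]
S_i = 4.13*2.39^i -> [4.13, 9.87, 23.59, 56.38, 134.75]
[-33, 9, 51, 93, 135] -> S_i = -33 + 42*i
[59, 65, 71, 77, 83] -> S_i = 59 + 6*i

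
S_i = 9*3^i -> [9, 27, 81, 243, 729]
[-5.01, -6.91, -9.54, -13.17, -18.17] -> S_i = -5.01*1.38^i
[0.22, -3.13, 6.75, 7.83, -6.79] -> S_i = Random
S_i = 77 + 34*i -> [77, 111, 145, 179, 213]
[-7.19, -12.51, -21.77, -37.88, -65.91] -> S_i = -7.19*1.74^i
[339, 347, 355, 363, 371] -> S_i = 339 + 8*i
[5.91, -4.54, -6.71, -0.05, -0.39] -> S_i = Random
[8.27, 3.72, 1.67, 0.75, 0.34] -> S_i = 8.27*0.45^i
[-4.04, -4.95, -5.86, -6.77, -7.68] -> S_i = -4.04 + -0.91*i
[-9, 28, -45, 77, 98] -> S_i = Random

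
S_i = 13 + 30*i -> [13, 43, 73, 103, 133]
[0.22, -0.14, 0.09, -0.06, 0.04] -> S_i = 0.22*(-0.64)^i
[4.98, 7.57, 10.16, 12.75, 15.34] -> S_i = 4.98 + 2.59*i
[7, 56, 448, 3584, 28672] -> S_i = 7*8^i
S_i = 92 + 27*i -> [92, 119, 146, 173, 200]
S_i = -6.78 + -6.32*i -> [-6.78, -13.1, -19.42, -25.74, -32.06]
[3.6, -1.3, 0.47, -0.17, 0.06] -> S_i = 3.60*(-0.36)^i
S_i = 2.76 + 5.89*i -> [2.76, 8.65, 14.54, 20.43, 26.32]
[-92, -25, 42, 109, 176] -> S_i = -92 + 67*i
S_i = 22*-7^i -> [22, -154, 1078, -7546, 52822]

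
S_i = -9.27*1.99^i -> [-9.27, -18.45, -36.71, -73.05, -145.38]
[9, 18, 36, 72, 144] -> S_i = 9*2^i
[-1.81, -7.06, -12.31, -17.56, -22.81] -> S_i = -1.81 + -5.25*i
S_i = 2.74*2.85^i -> [2.74, 7.81, 22.26, 63.43, 180.77]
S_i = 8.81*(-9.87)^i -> [8.81, -86.95, 858.24, -8470.86, 83607.36]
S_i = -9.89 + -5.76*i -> [-9.89, -15.65, -21.41, -27.17, -32.93]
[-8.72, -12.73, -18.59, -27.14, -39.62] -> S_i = -8.72*1.46^i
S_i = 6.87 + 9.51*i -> [6.87, 16.38, 25.89, 35.4, 44.91]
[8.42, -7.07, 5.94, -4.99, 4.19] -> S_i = 8.42*(-0.84)^i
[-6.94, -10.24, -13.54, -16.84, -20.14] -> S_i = -6.94 + -3.30*i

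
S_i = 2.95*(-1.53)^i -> [2.95, -4.51, 6.91, -10.57, 16.17]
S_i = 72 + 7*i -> [72, 79, 86, 93, 100]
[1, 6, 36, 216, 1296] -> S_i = 1*6^i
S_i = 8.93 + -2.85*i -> [8.93, 6.08, 3.23, 0.38, -2.47]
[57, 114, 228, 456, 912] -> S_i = 57*2^i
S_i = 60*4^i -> [60, 240, 960, 3840, 15360]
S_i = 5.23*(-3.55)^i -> [5.23, -18.57, 65.91, -233.98, 830.64]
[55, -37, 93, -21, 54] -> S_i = Random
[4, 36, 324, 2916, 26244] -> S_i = 4*9^i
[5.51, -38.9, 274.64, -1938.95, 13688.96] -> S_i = 5.51*(-7.06)^i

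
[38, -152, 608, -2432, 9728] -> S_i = 38*-4^i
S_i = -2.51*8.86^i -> [-2.51, -22.24, -197.03, -1745.72, -15467.09]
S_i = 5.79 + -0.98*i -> [5.79, 4.81, 3.83, 2.85, 1.87]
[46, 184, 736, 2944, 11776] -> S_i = 46*4^i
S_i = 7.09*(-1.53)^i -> [7.09, -10.85, 16.6, -25.39, 38.85]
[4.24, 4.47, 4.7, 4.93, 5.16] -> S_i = 4.24 + 0.23*i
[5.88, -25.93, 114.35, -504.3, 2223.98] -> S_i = 5.88*(-4.41)^i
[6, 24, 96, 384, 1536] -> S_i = 6*4^i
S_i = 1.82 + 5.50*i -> [1.82, 7.32, 12.82, 18.32, 23.82]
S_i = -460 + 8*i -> [-460, -452, -444, -436, -428]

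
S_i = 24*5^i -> [24, 120, 600, 3000, 15000]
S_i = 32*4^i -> [32, 128, 512, 2048, 8192]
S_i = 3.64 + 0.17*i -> [3.64, 3.81, 3.98, 4.15, 4.32]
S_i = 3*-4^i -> [3, -12, 48, -192, 768]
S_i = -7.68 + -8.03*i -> [-7.68, -15.71, -23.74, -31.77, -39.8]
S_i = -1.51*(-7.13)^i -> [-1.51, 10.77, -76.76, 547.33, -3902.43]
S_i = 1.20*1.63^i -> [1.2, 1.96, 3.19, 5.2, 8.47]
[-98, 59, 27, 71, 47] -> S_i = Random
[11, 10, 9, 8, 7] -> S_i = 11 + -1*i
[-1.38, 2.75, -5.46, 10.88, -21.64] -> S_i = -1.38*(-1.99)^i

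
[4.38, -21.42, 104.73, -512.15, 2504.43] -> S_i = 4.38*(-4.89)^i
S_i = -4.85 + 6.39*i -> [-4.85, 1.54, 7.93, 14.32, 20.71]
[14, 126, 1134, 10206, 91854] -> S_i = 14*9^i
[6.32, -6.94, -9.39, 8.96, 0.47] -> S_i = Random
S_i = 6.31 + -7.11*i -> [6.31, -0.8, -7.91, -15.02, -22.13]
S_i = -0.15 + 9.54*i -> [-0.15, 9.39, 18.93, 28.47, 38.01]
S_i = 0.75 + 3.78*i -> [0.75, 4.53, 8.31, 12.09, 15.87]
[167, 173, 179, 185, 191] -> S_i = 167 + 6*i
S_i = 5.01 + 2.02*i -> [5.01, 7.03, 9.05, 11.07, 13.09]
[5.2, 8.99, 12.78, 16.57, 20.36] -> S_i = 5.20 + 3.79*i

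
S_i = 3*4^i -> [3, 12, 48, 192, 768]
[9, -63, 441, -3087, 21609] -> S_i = 9*-7^i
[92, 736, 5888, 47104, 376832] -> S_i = 92*8^i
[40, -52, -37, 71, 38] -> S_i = Random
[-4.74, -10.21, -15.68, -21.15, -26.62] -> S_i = -4.74 + -5.47*i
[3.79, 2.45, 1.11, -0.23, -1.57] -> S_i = 3.79 + -1.34*i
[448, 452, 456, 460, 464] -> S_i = 448 + 4*i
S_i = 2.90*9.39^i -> [2.9, 27.23, 255.7, 2401.01, 22545.53]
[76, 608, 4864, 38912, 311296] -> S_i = 76*8^i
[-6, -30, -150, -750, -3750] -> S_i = -6*5^i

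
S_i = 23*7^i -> [23, 161, 1127, 7889, 55223]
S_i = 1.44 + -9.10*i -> [1.44, -7.66, -16.76, -25.86, -34.96]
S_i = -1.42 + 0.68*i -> [-1.42, -0.74, -0.06, 0.62, 1.3]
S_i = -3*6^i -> [-3, -18, -108, -648, -3888]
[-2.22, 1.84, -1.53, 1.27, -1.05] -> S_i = -2.22*(-0.83)^i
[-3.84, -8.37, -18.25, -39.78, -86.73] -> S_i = -3.84*2.18^i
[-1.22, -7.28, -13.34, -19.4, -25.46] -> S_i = -1.22 + -6.06*i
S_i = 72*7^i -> [72, 504, 3528, 24696, 172872]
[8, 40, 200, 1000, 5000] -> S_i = 8*5^i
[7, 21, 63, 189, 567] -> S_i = 7*3^i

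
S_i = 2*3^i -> [2, 6, 18, 54, 162]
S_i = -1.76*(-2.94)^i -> [-1.76, 5.17, -15.21, 44.73, -131.49]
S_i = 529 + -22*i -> [529, 507, 485, 463, 441]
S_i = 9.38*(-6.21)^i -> [9.38, -58.25, 361.73, -2246.35, 13949.84]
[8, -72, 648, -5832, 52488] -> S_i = 8*-9^i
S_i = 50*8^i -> [50, 400, 3200, 25600, 204800]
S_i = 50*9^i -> [50, 450, 4050, 36450, 328050]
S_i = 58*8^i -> [58, 464, 3712, 29696, 237568]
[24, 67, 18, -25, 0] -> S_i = Random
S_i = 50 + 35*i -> [50, 85, 120, 155, 190]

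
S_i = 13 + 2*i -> [13, 15, 17, 19, 21]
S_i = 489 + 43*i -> [489, 532, 575, 618, 661]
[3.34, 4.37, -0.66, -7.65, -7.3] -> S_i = Random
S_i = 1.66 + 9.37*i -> [1.66, 11.03, 20.4, 29.77, 39.14]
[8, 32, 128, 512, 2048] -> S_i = 8*4^i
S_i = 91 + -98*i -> [91, -7, -105, -203, -301]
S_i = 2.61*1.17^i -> [2.61, 3.05, 3.57, 4.18, 4.89]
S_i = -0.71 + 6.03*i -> [-0.71, 5.32, 11.35, 17.38, 23.41]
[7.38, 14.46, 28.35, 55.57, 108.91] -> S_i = 7.38*1.96^i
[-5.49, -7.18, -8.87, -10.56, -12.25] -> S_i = -5.49 + -1.69*i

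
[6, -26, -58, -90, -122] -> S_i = 6 + -32*i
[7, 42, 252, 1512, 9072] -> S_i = 7*6^i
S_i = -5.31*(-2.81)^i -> [-5.31, 14.92, -41.93, 117.82, -331.07]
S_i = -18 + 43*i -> [-18, 25, 68, 111, 154]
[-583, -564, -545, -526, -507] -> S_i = -583 + 19*i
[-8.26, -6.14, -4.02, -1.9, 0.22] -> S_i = -8.26 + 2.12*i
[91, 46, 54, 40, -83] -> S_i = Random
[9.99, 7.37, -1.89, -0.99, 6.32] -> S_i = Random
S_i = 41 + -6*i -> [41, 35, 29, 23, 17]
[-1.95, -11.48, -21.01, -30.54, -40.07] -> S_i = -1.95 + -9.53*i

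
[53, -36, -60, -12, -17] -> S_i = Random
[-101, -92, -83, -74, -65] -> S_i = -101 + 9*i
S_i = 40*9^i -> [40, 360, 3240, 29160, 262440]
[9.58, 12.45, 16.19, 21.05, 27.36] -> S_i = 9.58*1.30^i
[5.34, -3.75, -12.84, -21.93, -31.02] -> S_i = 5.34 + -9.09*i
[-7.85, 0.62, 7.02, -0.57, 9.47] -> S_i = Random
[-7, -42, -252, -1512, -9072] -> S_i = -7*6^i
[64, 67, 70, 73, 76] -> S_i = 64 + 3*i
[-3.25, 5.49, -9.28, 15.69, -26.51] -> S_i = -3.25*(-1.69)^i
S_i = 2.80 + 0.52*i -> [2.8, 3.32, 3.84, 4.36, 4.88]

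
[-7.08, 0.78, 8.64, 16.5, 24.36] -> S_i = -7.08 + 7.86*i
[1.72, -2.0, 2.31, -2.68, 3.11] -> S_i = 1.72*(-1.16)^i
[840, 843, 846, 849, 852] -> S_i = 840 + 3*i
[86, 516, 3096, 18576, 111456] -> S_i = 86*6^i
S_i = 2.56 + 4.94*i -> [2.56, 7.5, 12.44, 17.38, 22.32]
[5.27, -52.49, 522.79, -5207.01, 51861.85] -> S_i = 5.27*(-9.96)^i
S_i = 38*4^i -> [38, 152, 608, 2432, 9728]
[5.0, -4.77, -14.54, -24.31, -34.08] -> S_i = 5.00 + -9.77*i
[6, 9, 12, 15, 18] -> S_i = 6 + 3*i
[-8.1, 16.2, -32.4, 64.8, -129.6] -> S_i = -8.10*(-2.00)^i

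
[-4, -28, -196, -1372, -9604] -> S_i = -4*7^i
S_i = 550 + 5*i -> [550, 555, 560, 565, 570]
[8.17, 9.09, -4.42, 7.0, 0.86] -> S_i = Random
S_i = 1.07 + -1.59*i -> [1.07, -0.52, -2.11, -3.7, -5.29]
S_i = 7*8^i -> [7, 56, 448, 3584, 28672]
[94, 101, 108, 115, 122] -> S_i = 94 + 7*i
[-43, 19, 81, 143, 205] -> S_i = -43 + 62*i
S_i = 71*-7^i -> [71, -497, 3479, -24353, 170471]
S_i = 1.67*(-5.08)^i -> [1.67, -8.48, 43.1, -218.93, 1112.17]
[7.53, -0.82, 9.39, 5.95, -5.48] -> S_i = Random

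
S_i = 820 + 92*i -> [820, 912, 1004, 1096, 1188]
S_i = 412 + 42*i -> [412, 454, 496, 538, 580]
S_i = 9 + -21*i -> [9, -12, -33, -54, -75]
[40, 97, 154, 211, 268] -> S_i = 40 + 57*i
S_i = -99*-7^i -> [-99, 693, -4851, 33957, -237699]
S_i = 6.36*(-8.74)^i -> [6.36, -55.59, 485.83, -4246.11, 37111.02]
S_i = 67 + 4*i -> [67, 71, 75, 79, 83]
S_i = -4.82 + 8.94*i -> [-4.82, 4.12, 13.06, 22.0, 30.94]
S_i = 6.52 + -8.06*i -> [6.52, -1.54, -9.6, -17.66, -25.72]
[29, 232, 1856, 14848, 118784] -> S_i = 29*8^i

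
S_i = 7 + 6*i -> [7, 13, 19, 25, 31]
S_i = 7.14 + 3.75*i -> [7.14, 10.89, 14.64, 18.39, 22.14]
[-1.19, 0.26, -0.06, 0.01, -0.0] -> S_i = -1.19*(-0.22)^i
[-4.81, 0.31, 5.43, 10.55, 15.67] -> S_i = -4.81 + 5.12*i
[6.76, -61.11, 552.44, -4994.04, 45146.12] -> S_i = 6.76*(-9.04)^i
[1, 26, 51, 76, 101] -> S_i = 1 + 25*i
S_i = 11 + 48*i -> [11, 59, 107, 155, 203]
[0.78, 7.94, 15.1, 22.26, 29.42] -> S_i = 0.78 + 7.16*i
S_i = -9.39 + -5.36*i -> [-9.39, -14.75, -20.11, -25.47, -30.83]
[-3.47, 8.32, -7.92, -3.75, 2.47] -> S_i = Random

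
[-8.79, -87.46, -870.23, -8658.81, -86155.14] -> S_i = -8.79*9.95^i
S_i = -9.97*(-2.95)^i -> [-9.97, 29.41, -86.76, 255.95, -755.06]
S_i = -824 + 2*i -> [-824, -822, -820, -818, -816]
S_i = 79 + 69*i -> [79, 148, 217, 286, 355]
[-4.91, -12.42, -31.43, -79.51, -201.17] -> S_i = -4.91*2.53^i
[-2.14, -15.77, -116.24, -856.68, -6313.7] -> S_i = -2.14*7.37^i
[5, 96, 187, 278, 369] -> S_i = 5 + 91*i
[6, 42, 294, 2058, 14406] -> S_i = 6*7^i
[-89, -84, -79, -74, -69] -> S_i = -89 + 5*i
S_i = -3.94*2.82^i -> [-3.94, -11.11, -31.33, -88.36, -249.17]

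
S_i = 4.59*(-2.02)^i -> [4.59, -9.27, 18.73, -37.83, 76.42]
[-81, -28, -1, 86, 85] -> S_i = Random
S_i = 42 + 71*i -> [42, 113, 184, 255, 326]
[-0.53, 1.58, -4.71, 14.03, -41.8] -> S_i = -0.53*(-2.98)^i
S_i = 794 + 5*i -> [794, 799, 804, 809, 814]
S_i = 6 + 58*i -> [6, 64, 122, 180, 238]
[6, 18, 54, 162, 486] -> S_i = 6*3^i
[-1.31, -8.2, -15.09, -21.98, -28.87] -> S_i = -1.31 + -6.89*i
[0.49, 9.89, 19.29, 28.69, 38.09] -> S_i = 0.49 + 9.40*i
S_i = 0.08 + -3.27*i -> [0.08, -3.19, -6.46, -9.73, -13.0]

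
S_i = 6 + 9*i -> [6, 15, 24, 33, 42]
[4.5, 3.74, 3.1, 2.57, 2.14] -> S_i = 4.50*0.83^i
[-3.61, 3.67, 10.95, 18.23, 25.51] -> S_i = -3.61 + 7.28*i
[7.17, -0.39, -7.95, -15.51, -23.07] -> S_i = 7.17 + -7.56*i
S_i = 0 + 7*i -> [0, 7, 14, 21, 28]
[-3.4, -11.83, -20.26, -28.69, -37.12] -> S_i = -3.40 + -8.43*i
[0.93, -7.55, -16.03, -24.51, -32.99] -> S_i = 0.93 + -8.48*i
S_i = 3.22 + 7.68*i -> [3.22, 10.9, 18.58, 26.26, 33.94]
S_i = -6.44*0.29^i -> [-6.44, -1.87, -0.54, -0.16, -0.05]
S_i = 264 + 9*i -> [264, 273, 282, 291, 300]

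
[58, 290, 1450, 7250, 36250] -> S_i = 58*5^i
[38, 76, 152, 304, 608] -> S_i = 38*2^i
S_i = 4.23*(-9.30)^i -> [4.23, -39.34, 365.85, -3402.43, 31642.6]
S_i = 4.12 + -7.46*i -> [4.12, -3.34, -10.8, -18.26, -25.72]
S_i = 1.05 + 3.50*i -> [1.05, 4.55, 8.05, 11.55, 15.05]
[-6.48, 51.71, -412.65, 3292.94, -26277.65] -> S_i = -6.48*(-7.98)^i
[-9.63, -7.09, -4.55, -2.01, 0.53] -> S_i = -9.63 + 2.54*i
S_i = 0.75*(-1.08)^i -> [0.75, -0.81, 0.87, -0.94, 1.02]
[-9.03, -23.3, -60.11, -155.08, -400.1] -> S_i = -9.03*2.58^i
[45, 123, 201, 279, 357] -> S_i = 45 + 78*i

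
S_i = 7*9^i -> [7, 63, 567, 5103, 45927]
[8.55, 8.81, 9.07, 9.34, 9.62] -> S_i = 8.55*1.03^i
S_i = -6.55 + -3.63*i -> [-6.55, -10.18, -13.81, -17.44, -21.07]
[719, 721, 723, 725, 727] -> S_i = 719 + 2*i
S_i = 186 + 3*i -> [186, 189, 192, 195, 198]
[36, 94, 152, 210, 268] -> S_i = 36 + 58*i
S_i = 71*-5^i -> [71, -355, 1775, -8875, 44375]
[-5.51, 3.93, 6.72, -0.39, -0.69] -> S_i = Random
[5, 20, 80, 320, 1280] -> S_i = 5*4^i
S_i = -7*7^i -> [-7, -49, -343, -2401, -16807]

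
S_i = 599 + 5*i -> [599, 604, 609, 614, 619]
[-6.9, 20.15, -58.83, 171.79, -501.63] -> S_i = -6.90*(-2.92)^i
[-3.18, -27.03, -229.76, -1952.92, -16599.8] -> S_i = -3.18*8.50^i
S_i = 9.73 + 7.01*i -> [9.73, 16.74, 23.75, 30.76, 37.77]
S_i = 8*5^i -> [8, 40, 200, 1000, 5000]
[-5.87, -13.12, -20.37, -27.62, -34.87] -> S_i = -5.87 + -7.25*i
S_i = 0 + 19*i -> [0, 19, 38, 57, 76]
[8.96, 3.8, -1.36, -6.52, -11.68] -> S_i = 8.96 + -5.16*i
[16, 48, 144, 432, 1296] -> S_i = 16*3^i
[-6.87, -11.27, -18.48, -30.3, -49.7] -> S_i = -6.87*1.64^i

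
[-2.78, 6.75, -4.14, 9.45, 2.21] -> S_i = Random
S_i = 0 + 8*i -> [0, 8, 16, 24, 32]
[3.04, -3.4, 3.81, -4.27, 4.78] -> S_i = 3.04*(-1.12)^i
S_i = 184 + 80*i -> [184, 264, 344, 424, 504]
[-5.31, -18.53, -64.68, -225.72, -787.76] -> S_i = -5.31*3.49^i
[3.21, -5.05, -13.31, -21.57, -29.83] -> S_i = 3.21 + -8.26*i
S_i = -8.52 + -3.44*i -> [-8.52, -11.96, -15.4, -18.84, -22.28]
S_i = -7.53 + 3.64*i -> [-7.53, -3.89, -0.25, 3.39, 7.03]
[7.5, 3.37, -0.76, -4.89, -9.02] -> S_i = 7.50 + -4.13*i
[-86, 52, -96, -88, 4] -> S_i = Random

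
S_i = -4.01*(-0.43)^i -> [-4.01, 1.72, -0.74, 0.32, -0.14]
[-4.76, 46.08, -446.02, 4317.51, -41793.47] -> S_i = -4.76*(-9.68)^i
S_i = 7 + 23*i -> [7, 30, 53, 76, 99]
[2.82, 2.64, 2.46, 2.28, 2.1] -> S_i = 2.82 + -0.18*i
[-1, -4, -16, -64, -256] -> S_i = -1*4^i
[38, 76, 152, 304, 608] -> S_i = 38*2^i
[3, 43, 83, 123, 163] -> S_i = 3 + 40*i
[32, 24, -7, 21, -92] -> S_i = Random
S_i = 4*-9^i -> [4, -36, 324, -2916, 26244]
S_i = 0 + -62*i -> [0, -62, -124, -186, -248]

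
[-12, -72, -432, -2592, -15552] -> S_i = -12*6^i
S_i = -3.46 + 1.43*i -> [-3.46, -2.03, -0.6, 0.83, 2.26]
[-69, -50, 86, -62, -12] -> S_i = Random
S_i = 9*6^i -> [9, 54, 324, 1944, 11664]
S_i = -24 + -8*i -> [-24, -32, -40, -48, -56]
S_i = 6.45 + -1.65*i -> [6.45, 4.8, 3.15, 1.5, -0.15]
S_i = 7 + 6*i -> [7, 13, 19, 25, 31]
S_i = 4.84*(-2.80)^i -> [4.84, -13.55, 37.95, -106.25, 297.49]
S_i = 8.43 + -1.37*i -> [8.43, 7.06, 5.69, 4.32, 2.95]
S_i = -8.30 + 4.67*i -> [-8.3, -3.63, 1.04, 5.71, 10.38]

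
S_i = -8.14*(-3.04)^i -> [-8.14, 24.75, -75.23, 228.69, -695.21]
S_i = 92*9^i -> [92, 828, 7452, 67068, 603612]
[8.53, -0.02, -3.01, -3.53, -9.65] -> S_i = Random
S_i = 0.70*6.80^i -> [0.7, 4.76, 32.37, 220.1, 1496.7]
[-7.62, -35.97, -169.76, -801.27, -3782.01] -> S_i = -7.62*4.72^i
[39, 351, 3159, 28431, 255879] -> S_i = 39*9^i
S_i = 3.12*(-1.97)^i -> [3.12, -6.15, 12.11, -23.85, 46.99]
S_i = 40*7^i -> [40, 280, 1960, 13720, 96040]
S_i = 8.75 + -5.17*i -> [8.75, 3.58, -1.59, -6.76, -11.93]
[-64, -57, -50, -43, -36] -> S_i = -64 + 7*i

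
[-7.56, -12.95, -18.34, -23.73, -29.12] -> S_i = -7.56 + -5.39*i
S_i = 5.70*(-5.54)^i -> [5.7, -31.58, 174.94, -969.18, 5369.25]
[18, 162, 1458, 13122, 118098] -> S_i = 18*9^i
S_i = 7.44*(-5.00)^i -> [7.44, -37.2, 186.0, -930.0, 4650.0]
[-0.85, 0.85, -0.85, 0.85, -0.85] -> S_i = -0.85*(-1.00)^i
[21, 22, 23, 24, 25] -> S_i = 21 + 1*i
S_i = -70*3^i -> [-70, -210, -630, -1890, -5670]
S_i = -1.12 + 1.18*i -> [-1.12, 0.06, 1.24, 2.42, 3.6]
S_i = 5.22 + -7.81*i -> [5.22, -2.59, -10.4, -18.21, -26.02]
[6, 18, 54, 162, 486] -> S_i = 6*3^i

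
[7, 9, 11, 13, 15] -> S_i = 7 + 2*i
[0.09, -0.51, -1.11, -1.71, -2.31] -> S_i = 0.09 + -0.60*i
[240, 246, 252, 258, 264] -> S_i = 240 + 6*i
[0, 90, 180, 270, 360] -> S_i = 0 + 90*i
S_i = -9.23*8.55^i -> [-9.23, -78.92, -674.74, -5768.99, -49324.89]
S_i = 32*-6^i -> [32, -192, 1152, -6912, 41472]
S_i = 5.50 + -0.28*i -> [5.5, 5.22, 4.94, 4.66, 4.38]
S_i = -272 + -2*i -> [-272, -274, -276, -278, -280]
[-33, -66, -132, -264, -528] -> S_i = -33*2^i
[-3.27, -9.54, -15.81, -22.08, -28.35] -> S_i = -3.27 + -6.27*i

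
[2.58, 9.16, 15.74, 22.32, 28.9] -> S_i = 2.58 + 6.58*i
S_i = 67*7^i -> [67, 469, 3283, 22981, 160867]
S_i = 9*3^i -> [9, 27, 81, 243, 729]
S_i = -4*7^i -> [-4, -28, -196, -1372, -9604]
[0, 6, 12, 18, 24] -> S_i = 0 + 6*i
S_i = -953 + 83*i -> [-953, -870, -787, -704, -621]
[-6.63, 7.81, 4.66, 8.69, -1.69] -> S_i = Random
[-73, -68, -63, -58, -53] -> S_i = -73 + 5*i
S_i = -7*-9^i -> [-7, 63, -567, 5103, -45927]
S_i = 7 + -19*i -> [7, -12, -31, -50, -69]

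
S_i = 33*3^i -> [33, 99, 297, 891, 2673]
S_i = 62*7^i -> [62, 434, 3038, 21266, 148862]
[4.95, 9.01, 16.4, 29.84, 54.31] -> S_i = 4.95*1.82^i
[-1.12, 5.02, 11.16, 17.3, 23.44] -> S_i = -1.12 + 6.14*i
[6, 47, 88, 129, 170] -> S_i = 6 + 41*i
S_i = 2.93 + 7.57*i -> [2.93, 10.5, 18.07, 25.64, 33.21]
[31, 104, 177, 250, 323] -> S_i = 31 + 73*i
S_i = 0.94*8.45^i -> [0.94, 7.94, 67.12, 567.15, 4792.42]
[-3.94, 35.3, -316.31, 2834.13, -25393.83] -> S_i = -3.94*(-8.96)^i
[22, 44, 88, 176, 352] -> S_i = 22*2^i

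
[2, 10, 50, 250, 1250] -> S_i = 2*5^i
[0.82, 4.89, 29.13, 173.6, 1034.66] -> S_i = 0.82*5.96^i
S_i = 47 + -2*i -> [47, 45, 43, 41, 39]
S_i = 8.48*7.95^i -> [8.48, 67.42, 535.96, 4260.86, 33873.83]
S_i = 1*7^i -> [1, 7, 49, 343, 2401]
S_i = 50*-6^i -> [50, -300, 1800, -10800, 64800]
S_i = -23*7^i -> [-23, -161, -1127, -7889, -55223]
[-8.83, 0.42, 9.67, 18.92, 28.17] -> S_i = -8.83 + 9.25*i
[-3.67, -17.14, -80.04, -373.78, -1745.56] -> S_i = -3.67*4.67^i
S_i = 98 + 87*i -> [98, 185, 272, 359, 446]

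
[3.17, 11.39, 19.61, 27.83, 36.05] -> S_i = 3.17 + 8.22*i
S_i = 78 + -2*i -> [78, 76, 74, 72, 70]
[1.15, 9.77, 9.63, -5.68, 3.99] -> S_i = Random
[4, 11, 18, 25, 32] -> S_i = 4 + 7*i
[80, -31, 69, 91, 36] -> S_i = Random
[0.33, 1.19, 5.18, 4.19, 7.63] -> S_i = Random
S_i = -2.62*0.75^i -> [-2.62, -1.96, -1.47, -1.11, -0.83]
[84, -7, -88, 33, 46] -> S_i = Random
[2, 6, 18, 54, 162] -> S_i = 2*3^i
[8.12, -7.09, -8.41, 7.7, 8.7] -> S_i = Random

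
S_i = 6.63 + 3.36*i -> [6.63, 9.99, 13.35, 16.71, 20.07]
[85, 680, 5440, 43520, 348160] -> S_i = 85*8^i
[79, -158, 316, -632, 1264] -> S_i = 79*-2^i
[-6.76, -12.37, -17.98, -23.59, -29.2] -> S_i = -6.76 + -5.61*i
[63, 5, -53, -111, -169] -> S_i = 63 + -58*i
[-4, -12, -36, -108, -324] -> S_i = -4*3^i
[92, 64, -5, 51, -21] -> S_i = Random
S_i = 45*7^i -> [45, 315, 2205, 15435, 108045]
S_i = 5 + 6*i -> [5, 11, 17, 23, 29]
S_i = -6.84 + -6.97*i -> [-6.84, -13.81, -20.78, -27.75, -34.72]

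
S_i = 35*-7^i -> [35, -245, 1715, -12005, 84035]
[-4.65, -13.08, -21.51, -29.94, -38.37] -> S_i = -4.65 + -8.43*i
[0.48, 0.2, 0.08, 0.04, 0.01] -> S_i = 0.48*0.42^i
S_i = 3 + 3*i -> [3, 6, 9, 12, 15]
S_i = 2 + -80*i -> [2, -78, -158, -238, -318]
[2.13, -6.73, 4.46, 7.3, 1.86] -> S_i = Random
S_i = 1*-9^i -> [1, -9, 81, -729, 6561]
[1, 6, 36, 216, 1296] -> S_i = 1*6^i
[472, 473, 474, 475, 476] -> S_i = 472 + 1*i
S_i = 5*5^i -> [5, 25, 125, 625, 3125]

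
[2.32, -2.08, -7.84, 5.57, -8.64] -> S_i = Random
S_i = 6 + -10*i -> [6, -4, -14, -24, -34]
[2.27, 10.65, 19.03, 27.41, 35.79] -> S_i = 2.27 + 8.38*i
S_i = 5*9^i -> [5, 45, 405, 3645, 32805]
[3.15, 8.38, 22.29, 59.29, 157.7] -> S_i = 3.15*2.66^i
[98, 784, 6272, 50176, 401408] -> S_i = 98*8^i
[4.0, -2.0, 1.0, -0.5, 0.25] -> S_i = 4.00*(-0.50)^i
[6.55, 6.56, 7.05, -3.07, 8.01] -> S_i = Random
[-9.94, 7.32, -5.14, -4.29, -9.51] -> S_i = Random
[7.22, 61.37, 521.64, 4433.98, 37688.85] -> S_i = 7.22*8.50^i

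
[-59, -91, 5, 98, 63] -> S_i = Random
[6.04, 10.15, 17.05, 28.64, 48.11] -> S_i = 6.04*1.68^i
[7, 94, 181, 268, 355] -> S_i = 7 + 87*i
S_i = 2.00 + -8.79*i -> [2.0, -6.79, -15.58, -24.37, -33.16]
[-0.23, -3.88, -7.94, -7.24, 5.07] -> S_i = Random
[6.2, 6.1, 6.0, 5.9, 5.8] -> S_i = 6.20 + -0.10*i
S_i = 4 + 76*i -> [4, 80, 156, 232, 308]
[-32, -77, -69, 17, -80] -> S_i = Random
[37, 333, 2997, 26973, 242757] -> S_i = 37*9^i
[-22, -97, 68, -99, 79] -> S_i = Random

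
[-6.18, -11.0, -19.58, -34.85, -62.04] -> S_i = -6.18*1.78^i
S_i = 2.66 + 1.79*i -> [2.66, 4.45, 6.24, 8.03, 9.82]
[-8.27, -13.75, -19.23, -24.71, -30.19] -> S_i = -8.27 + -5.48*i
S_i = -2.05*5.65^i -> [-2.05, -11.58, -65.44, -369.74, -2089.04]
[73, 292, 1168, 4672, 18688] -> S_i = 73*4^i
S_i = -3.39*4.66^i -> [-3.39, -15.8, -73.62, -343.05, -1598.61]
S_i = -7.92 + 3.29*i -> [-7.92, -4.63, -1.34, 1.95, 5.24]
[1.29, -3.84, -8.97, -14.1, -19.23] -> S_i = 1.29 + -5.13*i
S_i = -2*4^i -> [-2, -8, -32, -128, -512]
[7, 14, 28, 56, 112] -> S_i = 7*2^i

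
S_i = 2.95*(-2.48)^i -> [2.95, -7.32, 18.14, -45.0, 111.59]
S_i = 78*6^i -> [78, 468, 2808, 16848, 101088]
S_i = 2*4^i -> [2, 8, 32, 128, 512]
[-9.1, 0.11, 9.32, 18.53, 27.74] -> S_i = -9.10 + 9.21*i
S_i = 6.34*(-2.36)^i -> [6.34, -14.96, 35.31, -83.33, 196.67]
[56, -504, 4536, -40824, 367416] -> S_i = 56*-9^i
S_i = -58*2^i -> [-58, -116, -232, -464, -928]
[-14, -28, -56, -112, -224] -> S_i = -14*2^i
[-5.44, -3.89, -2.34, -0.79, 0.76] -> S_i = -5.44 + 1.55*i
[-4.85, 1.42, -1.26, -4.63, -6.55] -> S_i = Random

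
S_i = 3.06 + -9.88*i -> [3.06, -6.82, -16.7, -26.58, -36.46]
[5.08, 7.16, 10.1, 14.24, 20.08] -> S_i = 5.08*1.41^i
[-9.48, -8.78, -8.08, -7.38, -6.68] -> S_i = -9.48 + 0.70*i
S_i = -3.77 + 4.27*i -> [-3.77, 0.5, 4.77, 9.04, 13.31]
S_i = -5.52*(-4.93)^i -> [-5.52, 27.21, -134.16, 661.42, -3260.82]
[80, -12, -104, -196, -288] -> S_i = 80 + -92*i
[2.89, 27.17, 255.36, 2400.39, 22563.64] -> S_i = 2.89*9.40^i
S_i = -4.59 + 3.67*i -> [-4.59, -0.92, 2.75, 6.42, 10.09]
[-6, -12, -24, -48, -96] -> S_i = -6*2^i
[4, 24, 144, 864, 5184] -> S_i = 4*6^i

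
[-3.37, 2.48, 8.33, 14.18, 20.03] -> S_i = -3.37 + 5.85*i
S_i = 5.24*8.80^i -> [5.24, 46.11, 405.79, 3570.91, 31424.04]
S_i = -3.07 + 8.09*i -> [-3.07, 5.02, 13.11, 21.2, 29.29]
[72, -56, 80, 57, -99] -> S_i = Random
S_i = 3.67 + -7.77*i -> [3.67, -4.1, -11.87, -19.64, -27.41]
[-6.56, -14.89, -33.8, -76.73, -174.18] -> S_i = -6.56*2.27^i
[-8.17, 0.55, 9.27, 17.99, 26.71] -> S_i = -8.17 + 8.72*i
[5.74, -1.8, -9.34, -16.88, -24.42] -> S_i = 5.74 + -7.54*i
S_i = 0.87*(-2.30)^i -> [0.87, -2.0, 4.6, -10.59, 24.35]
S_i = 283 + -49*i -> [283, 234, 185, 136, 87]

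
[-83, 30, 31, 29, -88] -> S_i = Random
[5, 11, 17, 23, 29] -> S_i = 5 + 6*i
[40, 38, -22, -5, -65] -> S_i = Random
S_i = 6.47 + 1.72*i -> [6.47, 8.19, 9.91, 11.63, 13.35]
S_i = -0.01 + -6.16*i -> [-0.01, -6.17, -12.33, -18.49, -24.65]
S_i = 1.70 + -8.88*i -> [1.7, -7.18, -16.06, -24.94, -33.82]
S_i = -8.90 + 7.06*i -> [-8.9, -1.84, 5.22, 12.28, 19.34]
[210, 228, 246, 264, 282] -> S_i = 210 + 18*i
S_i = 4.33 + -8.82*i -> [4.33, -4.49, -13.31, -22.13, -30.95]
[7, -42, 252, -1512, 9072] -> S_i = 7*-6^i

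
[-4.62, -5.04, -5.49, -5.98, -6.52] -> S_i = -4.62*1.09^i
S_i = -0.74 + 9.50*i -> [-0.74, 8.76, 18.26, 27.76, 37.26]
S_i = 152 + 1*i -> [152, 153, 154, 155, 156]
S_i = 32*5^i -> [32, 160, 800, 4000, 20000]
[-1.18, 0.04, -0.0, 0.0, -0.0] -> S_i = -1.18*(-0.03)^i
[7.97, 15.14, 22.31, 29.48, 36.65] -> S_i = 7.97 + 7.17*i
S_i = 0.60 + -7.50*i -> [0.6, -6.9, -14.4, -21.9, -29.4]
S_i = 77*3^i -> [77, 231, 693, 2079, 6237]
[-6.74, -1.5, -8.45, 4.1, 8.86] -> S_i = Random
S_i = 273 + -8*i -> [273, 265, 257, 249, 241]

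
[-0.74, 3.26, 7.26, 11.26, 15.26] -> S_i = -0.74 + 4.00*i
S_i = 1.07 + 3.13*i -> [1.07, 4.2, 7.33, 10.46, 13.59]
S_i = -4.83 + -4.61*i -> [-4.83, -9.44, -14.05, -18.66, -23.27]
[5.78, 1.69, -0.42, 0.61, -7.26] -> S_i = Random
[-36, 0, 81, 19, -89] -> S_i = Random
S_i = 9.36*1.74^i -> [9.36, 16.29, 28.34, 49.31, 85.8]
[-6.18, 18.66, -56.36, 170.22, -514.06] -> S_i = -6.18*(-3.02)^i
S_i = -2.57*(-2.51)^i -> [-2.57, 6.45, -16.19, 40.64, -102.01]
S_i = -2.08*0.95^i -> [-2.08, -1.98, -1.88, -1.78, -1.69]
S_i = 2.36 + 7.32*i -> [2.36, 9.68, 17.0, 24.32, 31.64]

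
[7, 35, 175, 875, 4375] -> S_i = 7*5^i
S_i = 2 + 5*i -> [2, 7, 12, 17, 22]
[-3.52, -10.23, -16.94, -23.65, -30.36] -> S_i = -3.52 + -6.71*i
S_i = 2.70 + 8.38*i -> [2.7, 11.08, 19.46, 27.84, 36.22]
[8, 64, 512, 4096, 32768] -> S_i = 8*8^i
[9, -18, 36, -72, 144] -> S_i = 9*-2^i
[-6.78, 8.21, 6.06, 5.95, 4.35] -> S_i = Random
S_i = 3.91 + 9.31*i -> [3.91, 13.22, 22.53, 31.84, 41.15]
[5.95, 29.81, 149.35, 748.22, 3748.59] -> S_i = 5.95*5.01^i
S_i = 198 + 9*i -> [198, 207, 216, 225, 234]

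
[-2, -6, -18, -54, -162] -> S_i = -2*3^i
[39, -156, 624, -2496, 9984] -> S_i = 39*-4^i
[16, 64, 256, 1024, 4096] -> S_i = 16*4^i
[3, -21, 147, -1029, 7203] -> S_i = 3*-7^i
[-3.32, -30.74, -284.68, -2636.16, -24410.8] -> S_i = -3.32*9.26^i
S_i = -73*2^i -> [-73, -146, -292, -584, -1168]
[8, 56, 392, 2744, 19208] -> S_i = 8*7^i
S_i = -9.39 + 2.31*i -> [-9.39, -7.08, -4.77, -2.46, -0.15]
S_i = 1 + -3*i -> [1, -2, -5, -8, -11]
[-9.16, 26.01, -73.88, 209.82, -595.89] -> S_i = -9.16*(-2.84)^i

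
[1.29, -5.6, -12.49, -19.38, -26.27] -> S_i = 1.29 + -6.89*i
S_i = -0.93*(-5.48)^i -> [-0.93, 5.1, -27.93, 153.05, -838.7]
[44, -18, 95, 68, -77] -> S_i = Random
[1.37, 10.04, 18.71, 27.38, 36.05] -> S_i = 1.37 + 8.67*i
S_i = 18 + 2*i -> [18, 20, 22, 24, 26]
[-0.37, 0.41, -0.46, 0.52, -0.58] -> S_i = -0.37*(-1.12)^i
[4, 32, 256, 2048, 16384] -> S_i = 4*8^i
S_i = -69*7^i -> [-69, -483, -3381, -23667, -165669]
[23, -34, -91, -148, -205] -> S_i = 23 + -57*i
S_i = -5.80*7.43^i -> [-5.8, -43.09, -320.19, -2379.0, -17675.97]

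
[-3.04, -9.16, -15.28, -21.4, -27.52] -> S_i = -3.04 + -6.12*i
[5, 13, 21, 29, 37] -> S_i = 5 + 8*i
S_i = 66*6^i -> [66, 396, 2376, 14256, 85536]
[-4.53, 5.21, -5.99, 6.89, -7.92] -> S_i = -4.53*(-1.15)^i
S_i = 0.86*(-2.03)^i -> [0.86, -1.75, 3.54, -7.19, 14.6]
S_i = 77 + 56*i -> [77, 133, 189, 245, 301]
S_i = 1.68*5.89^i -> [1.68, 9.9, 58.28, 343.29, 2021.95]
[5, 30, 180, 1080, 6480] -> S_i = 5*6^i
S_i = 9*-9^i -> [9, -81, 729, -6561, 59049]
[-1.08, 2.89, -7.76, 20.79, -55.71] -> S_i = -1.08*(-2.68)^i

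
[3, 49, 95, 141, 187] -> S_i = 3 + 46*i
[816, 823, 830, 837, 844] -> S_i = 816 + 7*i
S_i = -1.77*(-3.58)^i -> [-1.77, 6.34, -22.69, 81.21, -290.74]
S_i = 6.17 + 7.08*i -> [6.17, 13.25, 20.33, 27.41, 34.49]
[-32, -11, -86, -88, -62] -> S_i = Random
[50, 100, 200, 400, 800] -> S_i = 50*2^i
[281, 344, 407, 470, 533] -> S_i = 281 + 63*i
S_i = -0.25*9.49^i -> [-0.25, -2.37, -22.52, -213.67, -2027.71]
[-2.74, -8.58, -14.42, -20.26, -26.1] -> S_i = -2.74 + -5.84*i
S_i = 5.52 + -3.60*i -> [5.52, 1.92, -1.68, -5.28, -8.88]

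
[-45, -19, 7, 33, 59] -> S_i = -45 + 26*i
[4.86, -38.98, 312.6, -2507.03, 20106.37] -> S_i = 4.86*(-8.02)^i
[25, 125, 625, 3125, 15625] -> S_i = 25*5^i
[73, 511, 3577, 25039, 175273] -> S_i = 73*7^i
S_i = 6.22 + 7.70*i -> [6.22, 13.92, 21.62, 29.32, 37.02]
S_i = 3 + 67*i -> [3, 70, 137, 204, 271]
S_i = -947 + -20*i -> [-947, -967, -987, -1007, -1027]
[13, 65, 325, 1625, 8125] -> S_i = 13*5^i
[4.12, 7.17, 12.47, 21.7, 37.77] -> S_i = 4.12*1.74^i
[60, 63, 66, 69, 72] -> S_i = 60 + 3*i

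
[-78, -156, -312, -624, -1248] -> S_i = -78*2^i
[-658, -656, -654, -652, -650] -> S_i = -658 + 2*i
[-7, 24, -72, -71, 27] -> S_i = Random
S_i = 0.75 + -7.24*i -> [0.75, -6.49, -13.73, -20.97, -28.21]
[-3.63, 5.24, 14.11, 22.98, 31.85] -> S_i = -3.63 + 8.87*i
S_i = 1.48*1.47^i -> [1.48, 2.18, 3.2, 4.7, 6.91]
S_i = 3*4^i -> [3, 12, 48, 192, 768]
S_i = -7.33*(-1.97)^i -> [-7.33, 14.44, -28.45, 56.04, -110.4]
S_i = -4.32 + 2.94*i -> [-4.32, -1.38, 1.56, 4.5, 7.44]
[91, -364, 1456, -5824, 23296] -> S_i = 91*-4^i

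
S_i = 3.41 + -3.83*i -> [3.41, -0.42, -4.25, -8.08, -11.91]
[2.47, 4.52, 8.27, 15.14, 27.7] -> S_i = 2.47*1.83^i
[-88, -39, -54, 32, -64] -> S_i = Random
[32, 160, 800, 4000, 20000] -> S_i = 32*5^i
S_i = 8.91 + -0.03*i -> [8.91, 8.88, 8.85, 8.82, 8.79]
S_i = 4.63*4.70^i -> [4.63, 21.76, 102.28, 480.7, 2259.29]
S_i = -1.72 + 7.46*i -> [-1.72, 5.74, 13.2, 20.66, 28.12]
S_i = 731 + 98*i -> [731, 829, 927, 1025, 1123]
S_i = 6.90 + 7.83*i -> [6.9, 14.73, 22.56, 30.39, 38.22]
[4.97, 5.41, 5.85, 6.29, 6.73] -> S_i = 4.97 + 0.44*i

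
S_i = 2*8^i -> [2, 16, 128, 1024, 8192]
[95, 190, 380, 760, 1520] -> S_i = 95*2^i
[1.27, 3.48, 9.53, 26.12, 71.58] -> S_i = 1.27*2.74^i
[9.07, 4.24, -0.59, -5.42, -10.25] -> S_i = 9.07 + -4.83*i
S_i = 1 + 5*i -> [1, 6, 11, 16, 21]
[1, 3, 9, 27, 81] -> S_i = 1*3^i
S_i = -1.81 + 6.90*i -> [-1.81, 5.09, 11.99, 18.89, 25.79]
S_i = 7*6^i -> [7, 42, 252, 1512, 9072]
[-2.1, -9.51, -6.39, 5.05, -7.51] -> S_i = Random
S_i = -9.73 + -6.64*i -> [-9.73, -16.37, -23.01, -29.65, -36.29]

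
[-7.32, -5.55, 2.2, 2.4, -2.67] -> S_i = Random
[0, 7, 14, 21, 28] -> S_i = 0 + 7*i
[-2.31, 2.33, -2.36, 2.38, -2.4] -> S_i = -2.31*(-1.01)^i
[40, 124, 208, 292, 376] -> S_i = 40 + 84*i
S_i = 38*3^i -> [38, 114, 342, 1026, 3078]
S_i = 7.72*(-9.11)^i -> [7.72, -70.33, 640.7, -5836.77, 53172.96]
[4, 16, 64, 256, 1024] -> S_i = 4*4^i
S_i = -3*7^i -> [-3, -21, -147, -1029, -7203]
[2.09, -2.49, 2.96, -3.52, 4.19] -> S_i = 2.09*(-1.19)^i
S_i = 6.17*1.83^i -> [6.17, 11.29, 20.66, 37.81, 69.2]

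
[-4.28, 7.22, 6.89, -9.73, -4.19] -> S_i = Random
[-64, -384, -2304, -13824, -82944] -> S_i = -64*6^i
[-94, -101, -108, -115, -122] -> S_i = -94 + -7*i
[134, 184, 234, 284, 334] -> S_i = 134 + 50*i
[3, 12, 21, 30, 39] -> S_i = 3 + 9*i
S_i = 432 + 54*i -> [432, 486, 540, 594, 648]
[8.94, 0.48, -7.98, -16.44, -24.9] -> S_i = 8.94 + -8.46*i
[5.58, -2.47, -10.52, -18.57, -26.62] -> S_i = 5.58 + -8.05*i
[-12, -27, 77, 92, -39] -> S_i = Random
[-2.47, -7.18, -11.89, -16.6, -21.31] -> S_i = -2.47 + -4.71*i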